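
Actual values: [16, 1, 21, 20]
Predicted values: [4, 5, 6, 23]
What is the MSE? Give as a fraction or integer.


MSE = (1/4) * ((16-4)^2=144 + (1-5)^2=16 + (21-6)^2=225 + (20-23)^2=9). Sum = 394. MSE = 197/2.

197/2


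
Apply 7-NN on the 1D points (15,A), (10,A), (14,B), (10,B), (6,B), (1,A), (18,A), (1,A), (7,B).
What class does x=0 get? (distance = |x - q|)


Distances: |15-0|=15, |10-0|=10, |14-0|=14, |10-0|=10, |6-0|=6, |1-0|=1, |18-0|=18, |1-0|=1, |7-0|=7. 7 nearest: (1,A), (1,A), (6,B), (7,B), (10,A), (10,B), (14,B). Counts: {'A': 3, 'B': 4}. Majority class: B.

B


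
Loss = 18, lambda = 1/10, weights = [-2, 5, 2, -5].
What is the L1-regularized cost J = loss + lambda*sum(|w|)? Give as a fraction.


L1 norm = sum(|w|) = 14. J = 18 + 1/10 * 14 = 97/5.

97/5


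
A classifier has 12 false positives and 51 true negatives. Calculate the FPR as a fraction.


FPR = FP / (FP + TN) = 12 / 63 = 4/21.

4/21


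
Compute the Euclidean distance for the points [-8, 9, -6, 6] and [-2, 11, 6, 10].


d = sqrt(sum of squared differences). (-8--2)^2=36, (9-11)^2=4, (-6-6)^2=144, (6-10)^2=16. Sum = 200.

sqrt(200)


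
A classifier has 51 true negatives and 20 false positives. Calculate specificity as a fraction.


Specificity = TN / (TN + FP) = 51 / 71 = 51/71.

51/71


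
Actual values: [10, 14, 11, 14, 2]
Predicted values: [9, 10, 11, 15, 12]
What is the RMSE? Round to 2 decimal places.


MSE = 23.6000. RMSE = sqrt(23.6000) = 4.86.

4.86


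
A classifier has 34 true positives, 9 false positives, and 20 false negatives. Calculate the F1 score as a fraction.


Precision = 34/43 = 34/43. Recall = 34/54 = 17/27. F1 = 2*P*R/(P+R) = 68/97.

68/97


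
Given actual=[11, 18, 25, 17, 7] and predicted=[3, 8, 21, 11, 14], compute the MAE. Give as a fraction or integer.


MAE = (1/5) * (|11-3|=8 + |18-8|=10 + |25-21|=4 + |17-11|=6 + |7-14|=7). Sum = 35. MAE = 7.

7


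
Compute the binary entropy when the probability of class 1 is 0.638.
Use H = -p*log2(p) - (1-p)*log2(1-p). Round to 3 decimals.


H = -0.638*log2(0.638) - 0.362*log2(0.362) = 0.944.

0.944


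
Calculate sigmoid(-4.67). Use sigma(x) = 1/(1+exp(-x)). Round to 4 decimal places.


sigma(-4.67) = 1/(1+e^(4.67)) = 1/(1+106.697742) = 1/107.697742 = 0.0093.

0.0093


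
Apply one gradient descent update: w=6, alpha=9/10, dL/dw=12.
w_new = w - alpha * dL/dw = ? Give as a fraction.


w_new = 6 - 9/10 * 12 = 6 - 54/5 = -24/5.

-24/5


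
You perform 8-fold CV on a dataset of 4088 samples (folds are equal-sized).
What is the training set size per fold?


Each validation fold has 4088/8 = 511 samples. Training set = 4088 - 511 = 3577.

3577


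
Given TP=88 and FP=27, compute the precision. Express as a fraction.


Precision = TP / (TP + FP) = 88 / 115 = 88/115.

88/115


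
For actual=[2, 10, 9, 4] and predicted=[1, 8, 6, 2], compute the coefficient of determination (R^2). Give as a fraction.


Mean(y) = 25/4. SS_res = 18. SS_tot = 179/4. R^2 = 1 - 18/(179/4) = 107/179.

107/179


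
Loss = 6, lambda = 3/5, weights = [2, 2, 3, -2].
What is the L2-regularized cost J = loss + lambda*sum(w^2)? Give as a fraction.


L2 sq norm = sum(w^2) = 21. J = 6 + 3/5 * 21 = 93/5.

93/5


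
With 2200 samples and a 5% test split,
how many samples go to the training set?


Test set = 2200 * 5% = 110. Training set = 2200 - 110 = 2090.

2090


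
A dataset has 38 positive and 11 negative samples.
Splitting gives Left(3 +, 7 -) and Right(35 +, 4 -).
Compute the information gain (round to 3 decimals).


H(parent) = 0.7683. H(left) = 0.8813, H(right) = 0.4771. Weighted = (10/49)*0.8813 + (39/49)*0.4771 = 0.5596. IG = 0.7683 - 0.5596 = 0.2087, which rounds to 0.209.

0.209


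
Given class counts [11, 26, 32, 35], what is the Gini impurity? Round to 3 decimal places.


Total = 104. Proportions: 11/104, 26/104, 32/104, 35/104. sum(p_i^2) = 0.2816. Gini = 1 - 0.2816 = 0.7184, which rounds to 0.718.

0.718


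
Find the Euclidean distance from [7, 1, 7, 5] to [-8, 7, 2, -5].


d = sqrt(sum of squared differences). (7--8)^2=225, (1-7)^2=36, (7-2)^2=25, (5--5)^2=100. Sum = 386.

sqrt(386)


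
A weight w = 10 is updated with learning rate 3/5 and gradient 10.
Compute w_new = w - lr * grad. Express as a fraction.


w_new = 10 - 3/5 * 10 = 10 - 6 = 4.

4


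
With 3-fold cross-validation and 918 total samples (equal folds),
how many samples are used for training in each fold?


Each validation fold has 918/3 = 306 samples. Training set = 918 - 306 = 612.

612


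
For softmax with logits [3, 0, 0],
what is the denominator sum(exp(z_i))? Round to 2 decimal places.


Denom = e^3=20.0855 + e^0=1.0000 + e^0=1.0000. Sum = 22.0855, which rounds to 22.09.

22.09


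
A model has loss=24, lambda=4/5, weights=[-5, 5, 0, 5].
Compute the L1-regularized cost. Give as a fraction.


L1 norm = sum(|w|) = 15. J = 24 + 4/5 * 15 = 36.

36


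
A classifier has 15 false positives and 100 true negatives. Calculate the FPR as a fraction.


FPR = FP / (FP + TN) = 15 / 115 = 3/23.

3/23


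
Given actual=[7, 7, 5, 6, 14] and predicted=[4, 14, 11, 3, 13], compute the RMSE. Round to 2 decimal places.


MSE = 20.8000. RMSE = sqrt(20.8000) = 4.56.

4.56


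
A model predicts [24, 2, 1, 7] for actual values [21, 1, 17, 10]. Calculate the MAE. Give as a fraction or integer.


MAE = (1/4) * (|21-24|=3 + |1-2|=1 + |17-1|=16 + |10-7|=3). Sum = 23. MAE = 23/4.

23/4


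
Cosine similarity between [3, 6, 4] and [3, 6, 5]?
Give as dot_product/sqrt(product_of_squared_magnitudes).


dot = 65. |a|^2 = 61, |b|^2 = 70. cos = 65/sqrt(4270).

65/sqrt(4270)


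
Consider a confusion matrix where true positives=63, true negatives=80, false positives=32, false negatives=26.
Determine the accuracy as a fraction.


Accuracy = (TP + TN) / (TP + TN + FP + FN) = (63 + 80) / 201 = 143/201.

143/201


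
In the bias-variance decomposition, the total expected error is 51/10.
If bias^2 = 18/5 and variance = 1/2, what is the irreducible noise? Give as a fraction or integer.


Total error = bias^2 + variance + irreducible noise. So irreducible noise = 51/10 - 18/5 - 1/2 = 1.

1


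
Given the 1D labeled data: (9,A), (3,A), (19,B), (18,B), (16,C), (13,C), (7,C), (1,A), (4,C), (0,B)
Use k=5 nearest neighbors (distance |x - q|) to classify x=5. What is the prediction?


Distances: |9-5|=4, |3-5|=2, |19-5|=14, |18-5|=13, |16-5|=11, |13-5|=8, |7-5|=2, |1-5|=4, |4-5|=1, |0-5|=5. 5 nearest: (4,C), (3,A), (7,C), (9,A), (1,A). Counts: {'C': 2, 'A': 3}. Majority class: A.

A


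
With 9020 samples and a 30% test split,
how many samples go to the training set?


Test set = 9020 * 30% = 2706. Training set = 9020 - 2706 = 6314.

6314


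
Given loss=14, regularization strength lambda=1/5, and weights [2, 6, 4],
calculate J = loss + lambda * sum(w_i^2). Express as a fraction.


L2 sq norm = sum(w^2) = 56. J = 14 + 1/5 * 56 = 126/5.

126/5


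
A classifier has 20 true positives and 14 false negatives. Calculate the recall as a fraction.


Recall = TP / (TP + FN) = 20 / 34 = 10/17.

10/17


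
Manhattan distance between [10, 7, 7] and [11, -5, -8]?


d = sum of absolute differences: |10-11|=1 + |7--5|=12 + |7--8|=15 = 28.

28


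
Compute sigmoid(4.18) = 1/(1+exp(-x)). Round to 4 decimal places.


sigma(4.18) = 1/(1+e^(-4.18)) = 1/(1+0.015299) = 1/1.015299 = 0.9849.

0.9849


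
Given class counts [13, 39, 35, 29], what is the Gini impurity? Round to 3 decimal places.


Total = 116. Proportions: 13/116, 39/116, 35/116, 29/116. sum(p_i^2) = 0.2791. Gini = 1 - 0.2791 = 0.7209, which rounds to 0.721.

0.721


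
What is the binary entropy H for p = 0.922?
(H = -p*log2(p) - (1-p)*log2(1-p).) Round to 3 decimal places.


H = -0.922*log2(0.922) - 0.078*log2(0.078) = 0.395.

0.395


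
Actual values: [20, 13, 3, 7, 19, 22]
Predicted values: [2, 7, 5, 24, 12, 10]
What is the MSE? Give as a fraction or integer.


MSE = (1/6) * ((20-2)^2=324 + (13-7)^2=36 + (3-5)^2=4 + (7-24)^2=289 + (19-12)^2=49 + (22-10)^2=144). Sum = 846. MSE = 141.

141


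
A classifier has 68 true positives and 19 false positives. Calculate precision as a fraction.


Precision = TP / (TP + FP) = 68 / 87 = 68/87.

68/87


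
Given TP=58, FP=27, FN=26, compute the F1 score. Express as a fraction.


Precision = 58/85 = 58/85. Recall = 58/84 = 29/42. F1 = 2*P*R/(P+R) = 116/169.

116/169


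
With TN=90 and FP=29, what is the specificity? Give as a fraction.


Specificity = TN / (TN + FP) = 90 / 119 = 90/119.

90/119


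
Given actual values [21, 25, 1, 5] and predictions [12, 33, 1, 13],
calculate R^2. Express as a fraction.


Mean(y) = 13. SS_res = 209. SS_tot = 416. R^2 = 1 - 209/(416) = 207/416.

207/416


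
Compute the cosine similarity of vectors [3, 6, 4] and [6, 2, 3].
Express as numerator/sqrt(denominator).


dot = 42. |a|^2 = 61, |b|^2 = 49. cos = 42/sqrt(2989).

42/sqrt(2989)


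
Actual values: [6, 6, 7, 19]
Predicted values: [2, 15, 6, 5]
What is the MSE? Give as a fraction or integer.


MSE = (1/4) * ((6-2)^2=16 + (6-15)^2=81 + (7-6)^2=1 + (19-5)^2=196). Sum = 294. MSE = 147/2.

147/2


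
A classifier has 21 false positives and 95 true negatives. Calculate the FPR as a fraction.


FPR = FP / (FP + TN) = 21 / 116 = 21/116.

21/116


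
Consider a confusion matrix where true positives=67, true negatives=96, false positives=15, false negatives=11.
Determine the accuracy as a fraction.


Accuracy = (TP + TN) / (TP + TN + FP + FN) = (67 + 96) / 189 = 163/189.

163/189


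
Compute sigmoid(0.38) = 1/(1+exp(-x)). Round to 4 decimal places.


sigma(0.38) = 1/(1+e^(-0.38)) = 1/(1+0.683861) = 1/1.683861 = 0.5939.

0.5939


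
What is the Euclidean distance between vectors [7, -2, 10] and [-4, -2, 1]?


d = sqrt(sum of squared differences). (7--4)^2=121, (-2--2)^2=0, (10-1)^2=81. Sum = 202.

sqrt(202)


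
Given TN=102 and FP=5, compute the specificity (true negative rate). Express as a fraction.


Specificity = TN / (TN + FP) = 102 / 107 = 102/107.

102/107


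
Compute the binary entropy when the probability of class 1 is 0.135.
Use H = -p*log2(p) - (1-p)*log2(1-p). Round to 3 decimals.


H = -0.135*log2(0.135) - 0.865*log2(0.865) = 0.571.

0.571


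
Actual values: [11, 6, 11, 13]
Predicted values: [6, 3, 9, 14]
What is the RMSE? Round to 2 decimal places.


MSE = 9.7500. RMSE = sqrt(9.7500) = 3.12.

3.12


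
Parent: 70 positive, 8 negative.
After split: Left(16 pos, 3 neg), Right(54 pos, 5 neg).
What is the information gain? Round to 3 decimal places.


H(parent) = 0.4771. H(left) = 0.6292, H(right) = 0.4187. Weighted = (19/78)*0.6292 + (59/78)*0.4187 = 0.4700. IG = 0.4771 - 0.4700 = 0.0071, which rounds to 0.007.

0.007


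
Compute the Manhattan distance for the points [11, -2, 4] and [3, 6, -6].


d = sum of absolute differences: |11-3|=8 + |-2-6|=8 + |4--6|=10 = 26.

26


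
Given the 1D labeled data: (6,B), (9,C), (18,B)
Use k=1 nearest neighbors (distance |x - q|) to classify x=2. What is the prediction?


Distances: |6-2|=4, |9-2|=7, |18-2|=16. 1 nearest: (6,B). Counts: {'B': 1}. Majority class: B.

B


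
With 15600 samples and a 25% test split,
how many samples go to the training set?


Test set = 15600 * 25% = 3900. Training set = 15600 - 3900 = 11700.

11700


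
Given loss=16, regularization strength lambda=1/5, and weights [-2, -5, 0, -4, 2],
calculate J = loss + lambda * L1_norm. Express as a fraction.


L1 norm = sum(|w|) = 13. J = 16 + 1/5 * 13 = 93/5.

93/5


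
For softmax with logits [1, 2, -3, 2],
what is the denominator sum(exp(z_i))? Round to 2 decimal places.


Denom = e^1=2.7183 + e^2=7.3891 + e^-3=0.0498 + e^2=7.3891. Sum = 17.5463, which rounds to 17.55.

17.55


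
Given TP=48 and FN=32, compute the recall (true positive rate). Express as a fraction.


Recall = TP / (TP + FN) = 48 / 80 = 3/5.

3/5


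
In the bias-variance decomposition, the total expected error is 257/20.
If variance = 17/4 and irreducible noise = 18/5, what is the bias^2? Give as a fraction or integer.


Total error = bias^2 + variance + irreducible noise. So bias^2 = 257/20 - 17/4 - 18/5 = 5.

5


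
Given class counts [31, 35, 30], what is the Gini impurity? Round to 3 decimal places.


Total = 96. Proportions: 31/96, 35/96, 30/96. sum(p_i^2) = 0.3349. Gini = 1 - 0.3349 = 0.6651, which rounds to 0.665.

0.665


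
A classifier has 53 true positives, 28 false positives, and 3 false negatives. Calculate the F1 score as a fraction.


Precision = 53/81 = 53/81. Recall = 53/56 = 53/56. F1 = 2*P*R/(P+R) = 106/137.

106/137


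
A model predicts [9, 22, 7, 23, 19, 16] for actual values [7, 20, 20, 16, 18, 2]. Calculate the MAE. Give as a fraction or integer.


MAE = (1/6) * (|7-9|=2 + |20-22|=2 + |20-7|=13 + |16-23|=7 + |18-19|=1 + |2-16|=14). Sum = 39. MAE = 13/2.

13/2


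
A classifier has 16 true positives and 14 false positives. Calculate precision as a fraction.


Precision = TP / (TP + FP) = 16 / 30 = 8/15.

8/15


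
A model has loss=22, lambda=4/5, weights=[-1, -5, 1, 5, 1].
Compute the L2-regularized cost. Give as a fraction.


L2 sq norm = sum(w^2) = 53. J = 22 + 4/5 * 53 = 322/5.

322/5


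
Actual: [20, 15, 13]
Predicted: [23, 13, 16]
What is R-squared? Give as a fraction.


Mean(y) = 16. SS_res = 22. SS_tot = 26. R^2 = 1 - 22/(26) = 2/13.

2/13


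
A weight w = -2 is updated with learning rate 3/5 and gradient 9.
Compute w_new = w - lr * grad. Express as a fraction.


w_new = -2 - 3/5 * 9 = -2 - 27/5 = -37/5.

-37/5


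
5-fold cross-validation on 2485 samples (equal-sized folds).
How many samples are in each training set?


Each validation fold has 2485/5 = 497 samples. Training set = 2485 - 497 = 1988.

1988


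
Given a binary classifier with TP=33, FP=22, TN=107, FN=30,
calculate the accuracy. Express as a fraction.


Accuracy = (TP + TN) / (TP + TN + FP + FN) = (33 + 107) / 192 = 35/48.

35/48


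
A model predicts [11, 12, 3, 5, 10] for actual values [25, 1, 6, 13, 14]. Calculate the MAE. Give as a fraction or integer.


MAE = (1/5) * (|25-11|=14 + |1-12|=11 + |6-3|=3 + |13-5|=8 + |14-10|=4). Sum = 40. MAE = 8.

8


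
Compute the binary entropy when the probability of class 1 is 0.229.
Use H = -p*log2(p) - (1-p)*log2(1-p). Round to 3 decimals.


H = -0.229*log2(0.229) - 0.771*log2(0.771) = 0.776.

0.776


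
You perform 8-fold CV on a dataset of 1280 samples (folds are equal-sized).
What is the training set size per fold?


Each validation fold has 1280/8 = 160 samples. Training set = 1280 - 160 = 1120.

1120


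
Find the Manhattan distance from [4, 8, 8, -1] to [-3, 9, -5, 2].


d = sum of absolute differences: |4--3|=7 + |8-9|=1 + |8--5|=13 + |-1-2|=3 = 24.

24


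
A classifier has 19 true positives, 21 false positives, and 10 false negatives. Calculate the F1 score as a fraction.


Precision = 19/40 = 19/40. Recall = 19/29 = 19/29. F1 = 2*P*R/(P+R) = 38/69.

38/69


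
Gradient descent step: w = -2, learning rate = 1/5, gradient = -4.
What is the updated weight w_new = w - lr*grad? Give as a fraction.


w_new = -2 - 1/5 * -4 = -2 - -4/5 = -6/5.

-6/5


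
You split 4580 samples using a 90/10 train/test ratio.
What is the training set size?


Test set = 4580 * 10% = 458. Training set = 4580 - 458 = 4122.

4122


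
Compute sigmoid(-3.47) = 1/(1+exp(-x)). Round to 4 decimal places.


sigma(-3.47) = 1/(1+e^(3.47)) = 1/(1+32.136742) = 1/33.136742 = 0.0302.

0.0302


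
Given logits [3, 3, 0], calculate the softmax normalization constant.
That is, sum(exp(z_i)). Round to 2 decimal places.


Denom = e^3=20.0855 + e^3=20.0855 + e^0=1.0000. Sum = 41.1710, which rounds to 41.17.

41.17


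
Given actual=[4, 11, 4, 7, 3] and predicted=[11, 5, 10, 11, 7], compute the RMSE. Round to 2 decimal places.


MSE = 30.6000. RMSE = sqrt(30.6000) = 5.53.

5.53


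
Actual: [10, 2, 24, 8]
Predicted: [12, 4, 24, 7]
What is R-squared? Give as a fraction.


Mean(y) = 11. SS_res = 9. SS_tot = 260. R^2 = 1 - 9/(260) = 251/260.

251/260


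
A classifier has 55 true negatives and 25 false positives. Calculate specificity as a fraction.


Specificity = TN / (TN + FP) = 55 / 80 = 11/16.

11/16


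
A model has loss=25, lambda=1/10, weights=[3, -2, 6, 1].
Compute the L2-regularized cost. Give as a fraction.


L2 sq norm = sum(w^2) = 50. J = 25 + 1/10 * 50 = 30.

30


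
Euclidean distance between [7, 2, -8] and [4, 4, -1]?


d = sqrt(sum of squared differences). (7-4)^2=9, (2-4)^2=4, (-8--1)^2=49. Sum = 62.

sqrt(62)


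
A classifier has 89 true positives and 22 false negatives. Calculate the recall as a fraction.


Recall = TP / (TP + FN) = 89 / 111 = 89/111.

89/111


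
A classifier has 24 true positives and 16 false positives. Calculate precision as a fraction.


Precision = TP / (TP + FP) = 24 / 40 = 3/5.

3/5


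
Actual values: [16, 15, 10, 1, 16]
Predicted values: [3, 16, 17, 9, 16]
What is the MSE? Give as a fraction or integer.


MSE = (1/5) * ((16-3)^2=169 + (15-16)^2=1 + (10-17)^2=49 + (1-9)^2=64 + (16-16)^2=0). Sum = 283. MSE = 283/5.

283/5


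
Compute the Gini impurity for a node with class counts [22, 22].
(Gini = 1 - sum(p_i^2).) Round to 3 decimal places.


Total = 44. Proportions: 22/44, 22/44. sum(p_i^2) = 0.5000. Gini = 1 - 0.5000 = 0.5000, which rounds to 0.500.

0.500


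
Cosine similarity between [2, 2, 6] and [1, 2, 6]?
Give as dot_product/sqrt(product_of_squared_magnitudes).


dot = 42. |a|^2 = 44, |b|^2 = 41. cos = 42/sqrt(1804).

42/sqrt(1804)


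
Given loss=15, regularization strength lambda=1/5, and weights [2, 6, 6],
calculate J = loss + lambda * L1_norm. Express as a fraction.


L1 norm = sum(|w|) = 14. J = 15 + 1/5 * 14 = 89/5.

89/5


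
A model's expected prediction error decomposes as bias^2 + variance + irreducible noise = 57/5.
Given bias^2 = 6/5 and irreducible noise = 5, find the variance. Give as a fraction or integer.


Total error = bias^2 + variance + irreducible noise. So variance = 57/5 - 6/5 - 5 = 26/5.

26/5


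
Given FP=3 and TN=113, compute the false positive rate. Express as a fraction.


FPR = FP / (FP + TN) = 3 / 116 = 3/116.

3/116


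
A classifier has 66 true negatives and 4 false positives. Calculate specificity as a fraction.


Specificity = TN / (TN + FP) = 66 / 70 = 33/35.

33/35


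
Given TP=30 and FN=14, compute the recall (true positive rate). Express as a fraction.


Recall = TP / (TP + FN) = 30 / 44 = 15/22.

15/22


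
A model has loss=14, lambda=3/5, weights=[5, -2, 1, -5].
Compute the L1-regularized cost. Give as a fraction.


L1 norm = sum(|w|) = 13. J = 14 + 3/5 * 13 = 109/5.

109/5


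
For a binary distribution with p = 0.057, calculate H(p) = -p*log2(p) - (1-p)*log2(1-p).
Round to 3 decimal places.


H = -0.057*log2(0.057) - 0.943*log2(0.943) = 0.315.

0.315


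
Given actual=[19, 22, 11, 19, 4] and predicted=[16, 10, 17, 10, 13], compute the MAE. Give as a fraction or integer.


MAE = (1/5) * (|19-16|=3 + |22-10|=12 + |11-17|=6 + |19-10|=9 + |4-13|=9). Sum = 39. MAE = 39/5.

39/5


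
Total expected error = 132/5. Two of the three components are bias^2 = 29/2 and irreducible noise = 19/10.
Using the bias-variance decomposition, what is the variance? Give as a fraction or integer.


Total error = bias^2 + variance + irreducible noise. So variance = 132/5 - 29/2 - 19/10 = 10.

10


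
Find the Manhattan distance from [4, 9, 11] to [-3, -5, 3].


d = sum of absolute differences: |4--3|=7 + |9--5|=14 + |11-3|=8 = 29.

29


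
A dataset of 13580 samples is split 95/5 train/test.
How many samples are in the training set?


Test set = 13580 * 5% = 679. Training set = 13580 - 679 = 12901.

12901


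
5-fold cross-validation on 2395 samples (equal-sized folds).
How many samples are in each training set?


Each validation fold has 2395/5 = 479 samples. Training set = 2395 - 479 = 1916.

1916


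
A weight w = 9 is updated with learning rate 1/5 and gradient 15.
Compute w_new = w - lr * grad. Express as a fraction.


w_new = 9 - 1/5 * 15 = 9 - 3 = 6.

6


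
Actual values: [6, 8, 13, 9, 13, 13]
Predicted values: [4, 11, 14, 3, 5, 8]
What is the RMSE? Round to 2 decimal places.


MSE = 23.1667. RMSE = sqrt(23.1667) = 4.81.

4.81


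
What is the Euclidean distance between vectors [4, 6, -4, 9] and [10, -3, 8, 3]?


d = sqrt(sum of squared differences). (4-10)^2=36, (6--3)^2=81, (-4-8)^2=144, (9-3)^2=36. Sum = 297.

sqrt(297)


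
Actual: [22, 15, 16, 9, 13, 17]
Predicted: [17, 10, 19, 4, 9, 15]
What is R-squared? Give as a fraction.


Mean(y) = 46/3. SS_res = 104. SS_tot = 280/3. R^2 = 1 - 104/(280/3) = -4/35.

-4/35


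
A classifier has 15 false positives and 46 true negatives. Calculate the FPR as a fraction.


FPR = FP / (FP + TN) = 15 / 61 = 15/61.

15/61


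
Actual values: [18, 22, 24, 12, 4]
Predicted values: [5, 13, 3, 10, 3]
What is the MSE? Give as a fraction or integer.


MSE = (1/5) * ((18-5)^2=169 + (22-13)^2=81 + (24-3)^2=441 + (12-10)^2=4 + (4-3)^2=1). Sum = 696. MSE = 696/5.

696/5


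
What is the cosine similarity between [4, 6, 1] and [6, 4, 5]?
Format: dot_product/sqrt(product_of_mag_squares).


dot = 53. |a|^2 = 53, |b|^2 = 77. cos = 53/sqrt(4081).

53/sqrt(4081)


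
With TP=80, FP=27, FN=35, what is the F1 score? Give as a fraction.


Precision = 80/107 = 80/107. Recall = 80/115 = 16/23. F1 = 2*P*R/(P+R) = 80/111.

80/111


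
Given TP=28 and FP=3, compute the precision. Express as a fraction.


Precision = TP / (TP + FP) = 28 / 31 = 28/31.

28/31


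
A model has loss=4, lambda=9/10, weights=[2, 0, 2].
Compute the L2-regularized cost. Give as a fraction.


L2 sq norm = sum(w^2) = 8. J = 4 + 9/10 * 8 = 56/5.

56/5


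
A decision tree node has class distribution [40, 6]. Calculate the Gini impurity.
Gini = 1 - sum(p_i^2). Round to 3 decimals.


Total = 46. Proportions: 40/46, 6/46. sum(p_i^2) = 0.7732. Gini = 1 - 0.7732 = 0.2268, which rounds to 0.227.

0.227


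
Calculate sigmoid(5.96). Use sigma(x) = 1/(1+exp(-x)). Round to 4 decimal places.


sigma(5.96) = 1/(1+e^(-5.96)) = 1/(1+0.002580) = 1/1.002580 = 0.9974.

0.9974


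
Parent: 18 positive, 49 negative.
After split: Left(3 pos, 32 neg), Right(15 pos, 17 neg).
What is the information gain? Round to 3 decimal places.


H(parent) = 0.8395. H(left) = 0.4220, H(right) = 0.9972. Weighted = (35/67)*0.4220 + (32/67)*0.9972 = 0.6967. IG = 0.8395 - 0.6967 = 0.1428, which rounds to 0.143.

0.143


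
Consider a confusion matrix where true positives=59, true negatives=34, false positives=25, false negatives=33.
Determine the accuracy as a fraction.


Accuracy = (TP + TN) / (TP + TN + FP + FN) = (59 + 34) / 151 = 93/151.

93/151


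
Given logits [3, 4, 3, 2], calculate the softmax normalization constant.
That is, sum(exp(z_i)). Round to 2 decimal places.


Denom = e^3=20.0855 + e^4=54.5982 + e^3=20.0855 + e^2=7.3891. Sum = 102.1583, which rounds to 102.16.

102.16


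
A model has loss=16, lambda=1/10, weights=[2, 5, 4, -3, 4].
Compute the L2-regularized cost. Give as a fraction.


L2 sq norm = sum(w^2) = 70. J = 16 + 1/10 * 70 = 23.

23


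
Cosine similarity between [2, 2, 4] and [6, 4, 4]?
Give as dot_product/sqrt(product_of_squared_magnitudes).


dot = 36. |a|^2 = 24, |b|^2 = 68. cos = 36/sqrt(1632).

36/sqrt(1632)


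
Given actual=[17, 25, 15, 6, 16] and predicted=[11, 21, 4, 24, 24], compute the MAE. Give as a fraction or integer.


MAE = (1/5) * (|17-11|=6 + |25-21|=4 + |15-4|=11 + |6-24|=18 + |16-24|=8). Sum = 47. MAE = 47/5.

47/5


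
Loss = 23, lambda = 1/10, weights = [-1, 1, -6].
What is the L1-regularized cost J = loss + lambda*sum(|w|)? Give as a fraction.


L1 norm = sum(|w|) = 8. J = 23 + 1/10 * 8 = 119/5.

119/5


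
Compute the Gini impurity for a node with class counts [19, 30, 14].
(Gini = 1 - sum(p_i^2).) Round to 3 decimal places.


Total = 63. Proportions: 19/63, 30/63, 14/63. sum(p_i^2) = 0.3671. Gini = 1 - 0.3671 = 0.6329, which rounds to 0.633.

0.633


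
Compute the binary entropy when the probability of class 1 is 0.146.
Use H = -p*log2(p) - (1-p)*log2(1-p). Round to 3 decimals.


H = -0.146*log2(0.146) - 0.854*log2(0.854) = 0.600.

0.600


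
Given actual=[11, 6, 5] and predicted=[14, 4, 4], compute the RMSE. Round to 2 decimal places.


MSE = 4.6667. RMSE = sqrt(4.6667) = 2.16.

2.16


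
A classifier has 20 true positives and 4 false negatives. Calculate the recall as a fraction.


Recall = TP / (TP + FN) = 20 / 24 = 5/6.

5/6


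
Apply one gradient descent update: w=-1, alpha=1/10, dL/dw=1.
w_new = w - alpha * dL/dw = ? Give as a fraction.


w_new = -1 - 1/10 * 1 = -1 - 1/10 = -11/10.

-11/10


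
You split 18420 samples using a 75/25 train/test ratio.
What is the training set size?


Test set = 18420 * 25% = 4605. Training set = 18420 - 4605 = 13815.

13815


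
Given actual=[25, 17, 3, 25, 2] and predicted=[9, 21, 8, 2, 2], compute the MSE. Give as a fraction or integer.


MSE = (1/5) * ((25-9)^2=256 + (17-21)^2=16 + (3-8)^2=25 + (25-2)^2=529 + (2-2)^2=0). Sum = 826. MSE = 826/5.

826/5


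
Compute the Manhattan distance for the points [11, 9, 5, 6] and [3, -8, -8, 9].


d = sum of absolute differences: |11-3|=8 + |9--8|=17 + |5--8|=13 + |6-9|=3 = 41.

41


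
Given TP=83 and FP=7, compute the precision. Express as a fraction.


Precision = TP / (TP + FP) = 83 / 90 = 83/90.

83/90


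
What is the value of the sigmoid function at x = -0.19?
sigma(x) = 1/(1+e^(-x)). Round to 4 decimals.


sigma(-0.19) = 1/(1+e^(0.19)) = 1/(1+1.209250) = 1/2.209250 = 0.4526.

0.4526


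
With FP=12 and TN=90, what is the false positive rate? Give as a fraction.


FPR = FP / (FP + TN) = 12 / 102 = 2/17.

2/17


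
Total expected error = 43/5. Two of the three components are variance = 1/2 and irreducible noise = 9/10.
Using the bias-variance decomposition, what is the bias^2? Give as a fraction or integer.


Total error = bias^2 + variance + irreducible noise. So bias^2 = 43/5 - 1/2 - 9/10 = 36/5.

36/5


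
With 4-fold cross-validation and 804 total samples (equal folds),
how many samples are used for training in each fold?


Each validation fold has 804/4 = 201 samples. Training set = 804 - 201 = 603.

603


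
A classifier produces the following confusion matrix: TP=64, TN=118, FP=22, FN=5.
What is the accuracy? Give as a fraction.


Accuracy = (TP + TN) / (TP + TN + FP + FN) = (64 + 118) / 209 = 182/209.

182/209


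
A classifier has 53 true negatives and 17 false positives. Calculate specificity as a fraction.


Specificity = TN / (TN + FP) = 53 / 70 = 53/70.

53/70


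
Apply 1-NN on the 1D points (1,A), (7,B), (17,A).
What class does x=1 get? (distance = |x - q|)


Distances: |1-1|=0, |7-1|=6, |17-1|=16. 1 nearest: (1,A). Counts: {'A': 1}. Majority class: A.

A


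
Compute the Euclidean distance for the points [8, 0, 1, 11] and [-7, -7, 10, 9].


d = sqrt(sum of squared differences). (8--7)^2=225, (0--7)^2=49, (1-10)^2=81, (11-9)^2=4. Sum = 359.

sqrt(359)


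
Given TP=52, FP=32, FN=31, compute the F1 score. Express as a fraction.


Precision = 52/84 = 13/21. Recall = 52/83 = 52/83. F1 = 2*P*R/(P+R) = 104/167.

104/167


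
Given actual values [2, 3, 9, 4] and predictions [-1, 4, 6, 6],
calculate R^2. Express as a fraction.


Mean(y) = 9/2. SS_res = 23. SS_tot = 29. R^2 = 1 - 23/(29) = 6/29.

6/29


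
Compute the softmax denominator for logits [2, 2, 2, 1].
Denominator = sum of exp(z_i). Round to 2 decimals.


Denom = e^2=7.3891 + e^2=7.3891 + e^2=7.3891 + e^1=2.7183. Sum = 24.8856, which rounds to 24.89.

24.89


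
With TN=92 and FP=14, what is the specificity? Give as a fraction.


Specificity = TN / (TN + FP) = 92 / 106 = 46/53.

46/53


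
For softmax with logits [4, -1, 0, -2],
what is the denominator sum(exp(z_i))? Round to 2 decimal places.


Denom = e^4=54.5982 + e^-1=0.3679 + e^0=1.0000 + e^-2=0.1353. Sum = 56.1014, which rounds to 56.10.

56.10


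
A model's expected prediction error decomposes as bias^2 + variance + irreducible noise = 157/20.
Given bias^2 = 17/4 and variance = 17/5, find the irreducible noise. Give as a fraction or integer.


Total error = bias^2 + variance + irreducible noise. So irreducible noise = 157/20 - 17/4 - 17/5 = 1/5.

1/5


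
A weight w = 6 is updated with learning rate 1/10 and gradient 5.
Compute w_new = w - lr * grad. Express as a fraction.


w_new = 6 - 1/10 * 5 = 6 - 1/2 = 11/2.

11/2


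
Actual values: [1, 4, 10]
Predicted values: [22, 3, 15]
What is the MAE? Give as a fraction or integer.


MAE = (1/3) * (|1-22|=21 + |4-3|=1 + |10-15|=5). Sum = 27. MAE = 9.

9


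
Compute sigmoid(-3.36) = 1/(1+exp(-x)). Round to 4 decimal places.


sigma(-3.36) = 1/(1+e^(3.36)) = 1/(1+28.789191) = 1/29.789191 = 0.0336.

0.0336


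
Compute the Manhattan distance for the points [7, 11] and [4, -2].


d = sum of absolute differences: |7-4|=3 + |11--2|=13 = 16.

16


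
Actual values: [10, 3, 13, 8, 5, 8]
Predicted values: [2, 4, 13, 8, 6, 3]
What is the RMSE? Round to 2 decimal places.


MSE = 15.1667. RMSE = sqrt(15.1667) = 3.89.

3.89


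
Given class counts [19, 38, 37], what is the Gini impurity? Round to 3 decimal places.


Total = 94. Proportions: 19/94, 38/94, 37/94. sum(p_i^2) = 0.3592. Gini = 1 - 0.3592 = 0.6408, which rounds to 0.641.

0.641


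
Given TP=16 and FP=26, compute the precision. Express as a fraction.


Precision = TP / (TP + FP) = 16 / 42 = 8/21.

8/21


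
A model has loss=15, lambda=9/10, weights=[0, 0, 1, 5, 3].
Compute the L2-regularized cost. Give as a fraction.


L2 sq norm = sum(w^2) = 35. J = 15 + 9/10 * 35 = 93/2.

93/2


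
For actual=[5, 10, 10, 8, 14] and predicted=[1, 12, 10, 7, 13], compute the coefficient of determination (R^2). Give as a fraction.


Mean(y) = 47/5. SS_res = 22. SS_tot = 216/5. R^2 = 1 - 22/(216/5) = 53/108.

53/108


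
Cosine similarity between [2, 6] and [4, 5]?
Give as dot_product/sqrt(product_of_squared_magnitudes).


dot = 38. |a|^2 = 40, |b|^2 = 41. cos = 38/sqrt(1640).

38/sqrt(1640)


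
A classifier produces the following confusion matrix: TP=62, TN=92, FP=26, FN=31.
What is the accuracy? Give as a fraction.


Accuracy = (TP + TN) / (TP + TN + FP + FN) = (62 + 92) / 211 = 154/211.

154/211


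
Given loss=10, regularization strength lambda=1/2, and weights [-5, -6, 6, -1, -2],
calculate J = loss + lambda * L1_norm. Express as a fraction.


L1 norm = sum(|w|) = 20. J = 10 + 1/2 * 20 = 20.

20


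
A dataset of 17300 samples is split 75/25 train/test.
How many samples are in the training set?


Test set = 17300 * 25% = 4325. Training set = 17300 - 4325 = 12975.

12975


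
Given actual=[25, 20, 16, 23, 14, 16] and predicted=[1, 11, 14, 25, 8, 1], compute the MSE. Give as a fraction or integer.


MSE = (1/6) * ((25-1)^2=576 + (20-11)^2=81 + (16-14)^2=4 + (23-25)^2=4 + (14-8)^2=36 + (16-1)^2=225). Sum = 926. MSE = 463/3.

463/3


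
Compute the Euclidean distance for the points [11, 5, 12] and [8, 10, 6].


d = sqrt(sum of squared differences). (11-8)^2=9, (5-10)^2=25, (12-6)^2=36. Sum = 70.

sqrt(70)


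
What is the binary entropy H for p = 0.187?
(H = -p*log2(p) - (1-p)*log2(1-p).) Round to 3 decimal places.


H = -0.187*log2(0.187) - 0.813*log2(0.813) = 0.695.

0.695


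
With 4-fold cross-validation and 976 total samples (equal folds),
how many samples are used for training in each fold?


Each validation fold has 976/4 = 244 samples. Training set = 976 - 244 = 732.

732


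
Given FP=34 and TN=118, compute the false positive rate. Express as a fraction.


FPR = FP / (FP + TN) = 34 / 152 = 17/76.

17/76


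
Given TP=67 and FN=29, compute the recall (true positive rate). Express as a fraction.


Recall = TP / (TP + FN) = 67 / 96 = 67/96.

67/96


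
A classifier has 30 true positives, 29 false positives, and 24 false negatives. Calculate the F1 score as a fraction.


Precision = 30/59 = 30/59. Recall = 30/54 = 5/9. F1 = 2*P*R/(P+R) = 60/113.

60/113


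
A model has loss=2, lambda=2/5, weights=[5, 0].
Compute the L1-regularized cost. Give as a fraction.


L1 norm = sum(|w|) = 5. J = 2 + 2/5 * 5 = 4.

4


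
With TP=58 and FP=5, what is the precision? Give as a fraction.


Precision = TP / (TP + FP) = 58 / 63 = 58/63.

58/63


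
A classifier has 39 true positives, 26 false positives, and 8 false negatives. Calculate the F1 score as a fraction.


Precision = 39/65 = 3/5. Recall = 39/47 = 39/47. F1 = 2*P*R/(P+R) = 39/56.

39/56


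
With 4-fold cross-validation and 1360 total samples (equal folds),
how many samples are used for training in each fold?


Each validation fold has 1360/4 = 340 samples. Training set = 1360 - 340 = 1020.

1020


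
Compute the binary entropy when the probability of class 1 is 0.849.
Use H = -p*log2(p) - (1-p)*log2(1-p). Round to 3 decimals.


H = -0.849*log2(0.849) - 0.151*log2(0.151) = 0.612.

0.612


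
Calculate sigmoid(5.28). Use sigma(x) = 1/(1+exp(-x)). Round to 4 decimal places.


sigma(5.28) = 1/(1+e^(-5.28)) = 1/(1+0.005092) = 1/1.005092 = 0.9949.

0.9949


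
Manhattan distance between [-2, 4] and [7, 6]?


d = sum of absolute differences: |-2-7|=9 + |4-6|=2 = 11.

11


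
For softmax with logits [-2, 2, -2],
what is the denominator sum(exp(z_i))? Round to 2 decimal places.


Denom = e^-2=0.1353 + e^2=7.3891 + e^-2=0.1353. Sum = 7.6597, which rounds to 7.66.

7.66


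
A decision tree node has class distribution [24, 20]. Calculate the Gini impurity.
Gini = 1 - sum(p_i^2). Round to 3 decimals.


Total = 44. Proportions: 24/44, 20/44. sum(p_i^2) = 0.5041. Gini = 1 - 0.5041 = 0.4959, which rounds to 0.496.

0.496


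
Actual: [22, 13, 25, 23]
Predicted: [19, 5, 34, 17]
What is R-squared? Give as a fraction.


Mean(y) = 83/4. SS_res = 190. SS_tot = 339/4. R^2 = 1 - 190/(339/4) = -421/339.

-421/339


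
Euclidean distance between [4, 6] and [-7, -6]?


d = sqrt(sum of squared differences). (4--7)^2=121, (6--6)^2=144. Sum = 265.

sqrt(265)


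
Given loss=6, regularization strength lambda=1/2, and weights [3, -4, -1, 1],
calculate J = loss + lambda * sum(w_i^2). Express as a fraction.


L2 sq norm = sum(w^2) = 27. J = 6 + 1/2 * 27 = 39/2.

39/2


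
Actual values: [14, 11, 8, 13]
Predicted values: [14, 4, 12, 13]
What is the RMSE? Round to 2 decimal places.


MSE = 16.2500. RMSE = sqrt(16.2500) = 4.03.

4.03


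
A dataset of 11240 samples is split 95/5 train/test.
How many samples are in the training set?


Test set = 11240 * 5% = 562. Training set = 11240 - 562 = 10678.

10678


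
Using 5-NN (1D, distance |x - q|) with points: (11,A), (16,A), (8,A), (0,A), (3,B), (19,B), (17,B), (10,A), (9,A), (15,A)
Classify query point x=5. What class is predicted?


Distances: |11-5|=6, |16-5|=11, |8-5|=3, |0-5|=5, |3-5|=2, |19-5|=14, |17-5|=12, |10-5|=5, |9-5|=4, |15-5|=10. 5 nearest: (3,B), (8,A), (9,A), (0,A), (10,A). Counts: {'B': 1, 'A': 4}. Majority class: A.

A


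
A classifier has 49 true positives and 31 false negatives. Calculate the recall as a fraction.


Recall = TP / (TP + FN) = 49 / 80 = 49/80.

49/80


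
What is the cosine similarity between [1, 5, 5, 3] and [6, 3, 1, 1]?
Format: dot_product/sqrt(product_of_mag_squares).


dot = 29. |a|^2 = 60, |b|^2 = 47. cos = 29/sqrt(2820).

29/sqrt(2820)


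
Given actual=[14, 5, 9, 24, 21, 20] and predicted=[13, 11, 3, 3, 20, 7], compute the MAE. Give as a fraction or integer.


MAE = (1/6) * (|14-13|=1 + |5-11|=6 + |9-3|=6 + |24-3|=21 + |21-20|=1 + |20-7|=13). Sum = 48. MAE = 8.

8


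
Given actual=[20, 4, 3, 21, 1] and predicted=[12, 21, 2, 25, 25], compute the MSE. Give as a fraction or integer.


MSE = (1/5) * ((20-12)^2=64 + (4-21)^2=289 + (3-2)^2=1 + (21-25)^2=16 + (1-25)^2=576). Sum = 946. MSE = 946/5.

946/5


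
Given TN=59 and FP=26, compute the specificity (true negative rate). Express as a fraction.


Specificity = TN / (TN + FP) = 59 / 85 = 59/85.

59/85


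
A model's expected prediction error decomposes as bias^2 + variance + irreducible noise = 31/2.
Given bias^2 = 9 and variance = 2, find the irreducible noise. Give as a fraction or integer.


Total error = bias^2 + variance + irreducible noise. So irreducible noise = 31/2 - 9 - 2 = 9/2.

9/2


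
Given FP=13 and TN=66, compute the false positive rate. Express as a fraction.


FPR = FP / (FP + TN) = 13 / 79 = 13/79.

13/79


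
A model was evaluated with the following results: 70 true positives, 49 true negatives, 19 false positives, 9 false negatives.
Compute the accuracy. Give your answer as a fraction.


Accuracy = (TP + TN) / (TP + TN + FP + FN) = (70 + 49) / 147 = 17/21.

17/21


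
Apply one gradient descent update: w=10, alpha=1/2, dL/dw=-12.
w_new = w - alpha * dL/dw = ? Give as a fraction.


w_new = 10 - 1/2 * -12 = 10 - -6 = 16.

16


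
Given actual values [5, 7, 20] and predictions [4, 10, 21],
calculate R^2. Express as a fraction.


Mean(y) = 32/3. SS_res = 11. SS_tot = 398/3. R^2 = 1 - 11/(398/3) = 365/398.

365/398


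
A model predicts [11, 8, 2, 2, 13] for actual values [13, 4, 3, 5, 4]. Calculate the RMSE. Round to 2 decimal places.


MSE = 22.2000. RMSE = sqrt(22.2000) = 4.71.

4.71


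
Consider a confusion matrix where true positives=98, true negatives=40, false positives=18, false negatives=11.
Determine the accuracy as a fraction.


Accuracy = (TP + TN) / (TP + TN + FP + FN) = (98 + 40) / 167 = 138/167.

138/167


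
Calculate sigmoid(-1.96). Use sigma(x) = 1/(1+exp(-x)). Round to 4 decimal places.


sigma(-1.96) = 1/(1+e^(1.96)) = 1/(1+7.099327) = 1/8.099327 = 0.1235.

0.1235


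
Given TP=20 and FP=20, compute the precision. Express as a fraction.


Precision = TP / (TP + FP) = 20 / 40 = 1/2.

1/2


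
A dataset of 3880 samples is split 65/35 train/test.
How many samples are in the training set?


Test set = 3880 * 35% = 1358. Training set = 3880 - 1358 = 2522.

2522


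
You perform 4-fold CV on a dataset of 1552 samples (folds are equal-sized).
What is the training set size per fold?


Each validation fold has 1552/4 = 388 samples. Training set = 1552 - 388 = 1164.

1164


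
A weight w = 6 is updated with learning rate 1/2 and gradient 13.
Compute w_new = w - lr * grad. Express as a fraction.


w_new = 6 - 1/2 * 13 = 6 - 13/2 = -1/2.

-1/2


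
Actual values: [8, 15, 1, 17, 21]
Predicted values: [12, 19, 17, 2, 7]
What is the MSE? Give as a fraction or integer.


MSE = (1/5) * ((8-12)^2=16 + (15-19)^2=16 + (1-17)^2=256 + (17-2)^2=225 + (21-7)^2=196). Sum = 709. MSE = 709/5.

709/5


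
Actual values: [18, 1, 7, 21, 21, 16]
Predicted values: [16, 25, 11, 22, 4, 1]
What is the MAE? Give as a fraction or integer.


MAE = (1/6) * (|18-16|=2 + |1-25|=24 + |7-11|=4 + |21-22|=1 + |21-4|=17 + |16-1|=15). Sum = 63. MAE = 21/2.

21/2


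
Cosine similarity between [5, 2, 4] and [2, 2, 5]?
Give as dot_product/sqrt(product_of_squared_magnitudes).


dot = 34. |a|^2 = 45, |b|^2 = 33. cos = 34/sqrt(1485).

34/sqrt(1485)


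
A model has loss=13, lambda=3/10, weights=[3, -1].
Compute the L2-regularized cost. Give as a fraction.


L2 sq norm = sum(w^2) = 10. J = 13 + 3/10 * 10 = 16.

16
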